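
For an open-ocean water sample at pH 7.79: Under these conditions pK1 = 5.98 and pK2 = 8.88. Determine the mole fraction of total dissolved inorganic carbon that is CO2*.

α₀ = 0.0141

α₀ = 1 / (1 + K1/[H⁺] + K1K2/[H⁺]²) = 1 / (1 + 10^+1.81 + 10^+0.72)
   = 1 / (1 + 64.565 + 5.2481) = 1/70.813 = 0.01412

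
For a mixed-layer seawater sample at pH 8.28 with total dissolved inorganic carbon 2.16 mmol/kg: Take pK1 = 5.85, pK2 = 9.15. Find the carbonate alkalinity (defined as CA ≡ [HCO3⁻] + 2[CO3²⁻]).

CA = 2.41 mmol/kg

CA = [HCO3⁻] + 2[CO3²⁻] = (α₁ + 2α₂)·DIC
At pH 8.28: [H⁺]/K1 = 10^-2.43 = 0.0037154, K2/[H⁺] = 10^-0.87 = 0.13490
α₁ = 1/(1 + 0.0037154 + 0.13490) = 1/1.1386 = 0.8783; α₂ = α₁·K2/[H⁺] = 0.1185
α₁ + 2α₂ = 1.1152
CA = 1.1152 × 2.16 = 2.41 mmol/kg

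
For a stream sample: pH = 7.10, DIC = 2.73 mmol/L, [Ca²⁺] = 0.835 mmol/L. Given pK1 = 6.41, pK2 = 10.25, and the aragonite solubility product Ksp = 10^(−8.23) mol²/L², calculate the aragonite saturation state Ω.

α₂ = 1 / (1 + [H⁺]/K2 + [H⁺]²/(K1K2)) = 1 / (1 + 10^+3.15 + 10^+2.46)
   = 1 / (1 + 1412.5 + 288.40) = 1/1701.9 = 0.0005876
[CO3²⁻] = α₂ × DIC = 0.0005876 × 2.73 = 0.001604 mmol/L = 1.604 μmol/L
Ksp = 10^(−8.23) = 5.888×10^-9
Ω = [Ca²⁺][CO3²⁻]/Ksp = (0.835×10^-3)(1.604×10^-6) / 5.888×10^-9 = 0.227

Ω = 0.227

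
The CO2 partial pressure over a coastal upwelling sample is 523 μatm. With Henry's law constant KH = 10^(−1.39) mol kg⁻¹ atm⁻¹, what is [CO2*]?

KH = 10^(−1.39) = 4.074×10^-2 mol kg⁻¹ atm⁻¹
[CO2*] = KH · pCO2 = 4.074×10^-2 × 523×10^-6 atm = 2.13×10^-5 mol/kg

[CO2*] = 21.3 μmol/kg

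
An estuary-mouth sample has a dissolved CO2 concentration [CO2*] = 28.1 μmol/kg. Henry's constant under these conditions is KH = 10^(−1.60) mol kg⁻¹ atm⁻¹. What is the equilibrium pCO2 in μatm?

pCO2 = 1120 μatm

KH = 10^(−1.60) = 2.512×10^-2 mol kg⁻¹ atm⁻¹
pCO2 = [CO2*]/KH = 28.1×10^-6 / 2.512×10^-2 = 1.12×10^-3 atm = 1120 μatm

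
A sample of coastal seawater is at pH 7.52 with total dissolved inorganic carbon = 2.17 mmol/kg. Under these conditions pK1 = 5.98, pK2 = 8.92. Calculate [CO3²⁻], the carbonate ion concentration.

α₂ = 1 / (1 + [H⁺]/K2 + [H⁺]²/(K1K2)) = 1 / (1 + 10^+1.40 + 10^-0.14)
   = 1 / (1 + 25.119 + 0.72444) = 1/26.843 = 0.03725
[CO3²⁻] = α₂ × DIC = 0.03725 × 2.17 = 0.0808 mmol/kg

[CO3²⁻] = 0.0808 mmol/kg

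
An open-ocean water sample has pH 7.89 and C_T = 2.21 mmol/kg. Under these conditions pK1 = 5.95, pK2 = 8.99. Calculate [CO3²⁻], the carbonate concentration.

[CO3²⁻] = 0.161 mmol/kg

α₂ = 1 / (1 + [H⁺]/K2 + [H⁺]²/(K1K2)) = 1 / (1 + 10^+1.10 + 10^-0.84)
   = 1 / (1 + 12.589 + 0.14454) = 1/13.734 = 0.07281
[CO3²⁻] = α₂ × DIC = 0.07281 × 2.21 = 0.161 mmol/kg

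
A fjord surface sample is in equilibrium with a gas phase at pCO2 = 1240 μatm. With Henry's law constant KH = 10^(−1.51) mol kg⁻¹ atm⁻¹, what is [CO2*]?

KH = 10^(−1.51) = 3.090×10^-2 mol kg⁻¹ atm⁻¹
[CO2*] = KH · pCO2 = 3.090×10^-2 × 1240×10^-6 atm = 3.83×10^-5 mol/kg

[CO2*] = 38.3 μmol/kg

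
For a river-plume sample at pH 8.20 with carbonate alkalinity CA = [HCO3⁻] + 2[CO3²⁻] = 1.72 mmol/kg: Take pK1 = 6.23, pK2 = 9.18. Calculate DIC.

CA = [HCO3⁻] + 2[CO3²⁻] = (α₁ + 2α₂)·DIC
At pH 8.20: [H⁺]/K1 = 10^-1.97 = 0.010715, K2/[H⁺] = 10^-0.98 = 0.10471
α₁ = 1/(1 + 0.010715 + 0.10471) = 1/1.1154 = 0.8965; α₂ = α₁·K2/[H⁺] = 0.09388
α₁ + 2α₂ = 1.0843
DIC = CA / (α₁ + 2α₂) = 1.72 / 1.0843 = 1.59 mmol/kg

DIC = 1.59 mmol/kg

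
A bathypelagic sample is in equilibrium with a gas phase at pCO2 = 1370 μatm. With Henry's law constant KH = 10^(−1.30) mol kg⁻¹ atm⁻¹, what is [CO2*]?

[CO2*] = 68.7 μmol/kg

KH = 10^(−1.30) = 5.012×10^-2 mol kg⁻¹ atm⁻¹
[CO2*] = KH · pCO2 = 5.012×10^-2 × 1370×10^-6 atm = 6.87×10^-5 mol/kg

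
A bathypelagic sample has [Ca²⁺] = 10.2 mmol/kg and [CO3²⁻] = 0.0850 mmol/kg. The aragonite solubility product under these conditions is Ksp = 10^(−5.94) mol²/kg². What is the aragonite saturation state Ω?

Ω = 0.755

Ksp = 10^(−5.94) = 1.148×10^-6
Ω = [Ca²⁺][CO3²⁻]/Ksp = (10.2×10^-3)(0.0850×10^-3) / 1.148×10^-6 = 0.755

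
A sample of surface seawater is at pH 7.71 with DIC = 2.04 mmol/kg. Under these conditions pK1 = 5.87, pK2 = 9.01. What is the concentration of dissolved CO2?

[CO2*] = 0.0277 mmol/kg

α₀ = 1 / (1 + K1/[H⁺] + K1K2/[H⁺]²) = 1 / (1 + 10^+1.84 + 10^+0.54)
   = 1 / (1 + 69.183 + 3.4674) = 1/73.650 = 0.01358
[CO2*] = α₀ × DIC = 0.01358 × 2.04 = 0.0277 mmol/kg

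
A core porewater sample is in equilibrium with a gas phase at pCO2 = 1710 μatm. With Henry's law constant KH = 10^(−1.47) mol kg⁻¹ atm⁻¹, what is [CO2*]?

[CO2*] = 57.9 μmol/kg

KH = 10^(−1.47) = 3.388×10^-2 mol kg⁻¹ atm⁻¹
[CO2*] = KH · pCO2 = 3.388×10^-2 × 1710×10^-6 atm = 5.79×10^-5 mol/kg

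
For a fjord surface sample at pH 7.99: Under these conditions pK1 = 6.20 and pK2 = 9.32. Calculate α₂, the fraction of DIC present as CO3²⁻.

α₂ = 1 / (1 + [H⁺]/K2 + [H⁺]²/(K1K2)) = 1 / (1 + 10^+1.33 + 10^-0.46)
   = 1 / (1 + 21.380 + 0.34674) = 1/22.726 = 0.04400

α₂ = 0.0440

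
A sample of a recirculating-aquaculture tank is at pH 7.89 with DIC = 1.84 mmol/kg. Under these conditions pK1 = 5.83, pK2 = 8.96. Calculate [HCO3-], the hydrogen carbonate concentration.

α₁ = 1 / (1 + [H⁺]/K1 + K2/[H⁺]) = 1 / (1 + 10^-2.06 + 10^-1.07)
   = 1 / (1 + 0.0087096 + 0.085114) = 1/1.0938 = 0.9142
[HCO3⁻] = α₁ × DIC = 0.9142 × 1.84 = 1.68 mmol/kg

[HCO3⁻] = 1.68 mmol/kg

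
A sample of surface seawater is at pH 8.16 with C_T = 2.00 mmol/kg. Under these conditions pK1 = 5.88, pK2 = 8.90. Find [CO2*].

[CO2*] = 8.84 μmol/kg

α₀ = 1 / (1 + K1/[H⁺] + K1K2/[H⁺]²) = 1 / (1 + 10^+2.28 + 10^+1.54)
   = 1 / (1 + 190.55 + 34.674) = 1/226.22 = 0.004420
[CO2*] = α₀ × DIC = 0.004420 × 2.00 = 0.00884 mmol/kg = 8.84 μmol/kg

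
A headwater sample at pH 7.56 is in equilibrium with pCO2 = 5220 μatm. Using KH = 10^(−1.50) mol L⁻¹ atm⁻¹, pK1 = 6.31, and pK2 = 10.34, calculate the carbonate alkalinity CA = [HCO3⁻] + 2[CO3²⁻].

CA = 2.95 mmol/L

[CO2*] = KH · pCO2 = 10^(−1.50) × 5220×10^-6 = 1.651×10^-4 mol/L
α₀ = 1/(1 + K1/[H⁺] + K1K2/[H⁺]²) = 1/(1 + 10^+1.25 + 10^-1.53) = 0.05316
DIC = [CO2*]/α₀ = 1.651×10^-4 / 0.05316 = 3.105 mmol/L
CA = (α₁ + 2α₂)·DIC = (0.9453 + 2×0.001569) × 3.105 = 2.95 mmol/L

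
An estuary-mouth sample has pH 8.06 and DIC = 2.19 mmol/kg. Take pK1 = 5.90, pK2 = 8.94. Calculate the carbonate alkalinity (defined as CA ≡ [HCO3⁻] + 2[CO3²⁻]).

CA = [HCO3⁻] + 2[CO3²⁻] = (α₁ + 2α₂)·DIC
At pH 8.06: [H⁺]/K1 = 10^-2.16 = 0.0069183, K2/[H⁺] = 10^-0.88 = 0.13183
α₁ = 1/(1 + 0.0069183 + 0.13183) = 1/1.1387 = 0.8782; α₂ = α₁·K2/[H⁺] = 0.1158
α₁ + 2α₂ = 1.1097
CA = 1.1097 × 2.19 = 2.43 mmol/kg

CA = 2.43 mmol/kg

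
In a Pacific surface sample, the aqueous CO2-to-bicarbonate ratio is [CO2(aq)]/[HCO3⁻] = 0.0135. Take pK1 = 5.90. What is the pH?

From K1 = [H⁺][HCO3⁻]/[CO2(aq)]:  pH = pK1 − log₁₀([CO2(aq)]/[HCO3⁻])
log₁₀(0.0135) = -1.870
pH = 5.90 − (-1.870) = 7.77

pH = 7.77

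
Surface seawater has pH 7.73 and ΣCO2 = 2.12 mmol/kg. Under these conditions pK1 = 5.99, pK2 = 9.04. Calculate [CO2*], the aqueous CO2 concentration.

α₀ = 1 / (1 + K1/[H⁺] + K1K2/[H⁺]²) = 1 / (1 + 10^+1.74 + 10^+0.43)
   = 1 / (1 + 54.954 + 2.6915) = 1/58.646 = 0.01705
[CO2*] = α₀ × DIC = 0.01705 × 2.12 = 0.0361 mmol/kg

[CO2*] = 0.0361 mmol/kg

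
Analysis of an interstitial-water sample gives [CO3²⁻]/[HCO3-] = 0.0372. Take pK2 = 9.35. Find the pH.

From K2 = [H⁺][CO3²⁻]/[HCO3-]:  pH = pK2 + log₁₀([CO3²⁻]/[HCO3-])
log₁₀(0.0372) = -1.429
pH = 9.35 + (-1.429) = 7.92

pH = 7.92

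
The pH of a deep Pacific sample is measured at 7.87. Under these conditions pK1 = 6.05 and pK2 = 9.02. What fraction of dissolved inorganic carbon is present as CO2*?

α₀ = 0.0139

α₀ = 1 / (1 + K1/[H⁺] + K1K2/[H⁺]²) = 1 / (1 + 10^+1.82 + 10^+0.67)
   = 1 / (1 + 66.069 + 4.6774) = 1/71.747 = 0.01394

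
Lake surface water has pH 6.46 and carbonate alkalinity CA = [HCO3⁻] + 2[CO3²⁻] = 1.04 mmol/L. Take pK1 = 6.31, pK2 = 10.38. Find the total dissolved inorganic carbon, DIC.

DIC = 1.78 mmol/L

CA = [HCO3⁻] + 2[CO3²⁻] = (α₁ + 2α₂)·DIC
At pH 6.46: [H⁺]/K1 = 10^-0.15 = 0.70795, K2/[H⁺] = 10^-3.92 = 0.00012023
α₁ = 1/(1 + 0.70795 + 0.00012023) = 1/1.7081 = 0.5855; α₂ = α₁·K2/[H⁺] = 7.039×10^-5
α₁ + 2α₂ = 0.5856
DIC = CA / (α₁ + 2α₂) = 1.04 / 0.5856 = 1.78 mmol/L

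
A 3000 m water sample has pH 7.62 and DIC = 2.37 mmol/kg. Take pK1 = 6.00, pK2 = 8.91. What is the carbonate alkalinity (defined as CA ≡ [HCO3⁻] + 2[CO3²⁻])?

CA = 2.43 mmol/kg

CA = [HCO3⁻] + 2[CO3²⁻] = (α₁ + 2α₂)·DIC
At pH 7.62: [H⁺]/K1 = 10^-1.62 = 0.023988, K2/[H⁺] = 10^-1.29 = 0.051286
α₁ = 1/(1 + 0.023988 + 0.051286) = 1/1.0753 = 0.9300; α₂ = α₁·K2/[H⁺] = 0.04770
α₁ + 2α₂ = 1.0254
CA = 1.0254 × 2.37 = 2.43 mmol/kg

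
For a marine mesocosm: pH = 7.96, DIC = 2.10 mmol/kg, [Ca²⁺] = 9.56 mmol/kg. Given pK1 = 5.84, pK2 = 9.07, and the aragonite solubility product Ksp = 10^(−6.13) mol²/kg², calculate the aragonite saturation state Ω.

Ω = 1.94

α₂ = 1 / (1 + [H⁺]/K2 + [H⁺]²/(K1K2)) = 1 / (1 + 10^+1.11 + 10^-1.01)
   = 1 / (1 + 12.882 + 0.097724) = 1/13.980 = 0.07153
[CO3²⁻] = α₂ × DIC = 0.07153 × 2.10 = 0.1502 mmol/kg
Ksp = 10^(−6.13) = 7.413×10^-7
Ω = [Ca²⁺][CO3²⁻]/Ksp = (9.56×10^-3)(1.502×10^-4) / 7.413×10^-7 = 1.94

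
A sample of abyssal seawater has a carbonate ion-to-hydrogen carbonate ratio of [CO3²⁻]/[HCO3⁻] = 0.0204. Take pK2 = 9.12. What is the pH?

From K2 = [H⁺][CO3²⁻]/[HCO3⁻]:  pH = pK2 + log₁₀([CO3²⁻]/[HCO3⁻])
log₁₀(0.0204) = -1.690
pH = 9.12 + (-1.690) = 7.43

pH = 7.43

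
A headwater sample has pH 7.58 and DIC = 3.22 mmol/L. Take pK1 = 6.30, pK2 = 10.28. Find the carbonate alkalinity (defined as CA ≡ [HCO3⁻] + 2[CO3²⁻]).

CA = 3.07 mmol/L

CA = [HCO3⁻] + 2[CO3²⁻] = (α₁ + 2α₂)·DIC
At pH 7.58: [H⁺]/K1 = 10^-1.28 = 0.052481, K2/[H⁺] = 10^-2.70 = 0.0019953
α₁ = 1/(1 + 0.052481 + 0.0019953) = 1/1.0545 = 0.9483; α₂ = α₁·K2/[H⁺] = 0.001892
α₁ + 2α₂ = 0.9521
CA = 0.9521 × 3.22 = 3.07 mmol/L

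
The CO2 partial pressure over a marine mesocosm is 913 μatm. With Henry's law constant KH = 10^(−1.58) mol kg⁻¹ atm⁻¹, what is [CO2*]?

[CO2*] = 24.0 μmol/kg

KH = 10^(−1.58) = 2.630×10^-2 mol kg⁻¹ atm⁻¹
[CO2*] = KH · pCO2 = 2.630×10^-2 × 913×10^-6 atm = 2.40×10^-5 mol/kg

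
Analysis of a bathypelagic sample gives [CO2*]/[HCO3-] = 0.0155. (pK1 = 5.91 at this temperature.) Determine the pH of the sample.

From K1 = [H⁺][HCO3-]/[CO2*]:  pH = pK1 − log₁₀([CO2*]/[HCO3-])
log₁₀(0.0155) = -1.810
pH = 5.91 − (-1.810) = 7.72

pH = 7.72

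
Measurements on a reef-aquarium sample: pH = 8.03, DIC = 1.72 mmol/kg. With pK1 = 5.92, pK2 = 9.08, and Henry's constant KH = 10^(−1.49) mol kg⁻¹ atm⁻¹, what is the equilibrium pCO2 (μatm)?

pCO2 = 376 μatm

α₀ = 1 / (1 + K1/[H⁺] + K1K2/[H⁺]²) = 1 / (1 + 10^+2.11 + 10^+1.06)
   = 1 / (1 + 128.82 + 11.482) = 1/141.31 = 0.007077
[CO2*] = α₀ × DIC = 0.007077 × 1.72 = 0.01217 mmol/kg = 12.17 μmol/kg
pCO2 = [CO2*]/KH = 1.217×10^-5 / 3.236×10^-2 = 376 μatm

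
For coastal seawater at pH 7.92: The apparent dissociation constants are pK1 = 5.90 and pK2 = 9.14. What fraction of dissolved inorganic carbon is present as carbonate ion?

α₂ = 1 / (1 + [H⁺]/K2 + [H⁺]²/(K1K2)) = 1 / (1 + 10^+1.22 + 10^-0.80)
   = 1 / (1 + 16.596 + 0.15849) = 1/17.754 = 0.05632

α₂ = 0.0563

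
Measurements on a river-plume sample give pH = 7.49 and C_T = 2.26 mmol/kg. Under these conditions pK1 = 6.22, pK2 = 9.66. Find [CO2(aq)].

α₀ = 1 / (1 + K1/[H⁺] + K1K2/[H⁺]²) = 1 / (1 + 10^+1.27 + 10^-0.90)
   = 1 / (1 + 18.621 + 0.12589) = 1/19.747 = 0.05064
[CO2*] = α₀ × DIC = 0.05064 × 2.26 = 0.114 mmol/kg

[CO2*] = 0.114 mmol/kg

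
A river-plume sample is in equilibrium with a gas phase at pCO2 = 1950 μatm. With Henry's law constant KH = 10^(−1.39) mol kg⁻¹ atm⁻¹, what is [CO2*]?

[CO2*] = 79.4 μmol/kg

KH = 10^(−1.39) = 4.074×10^-2 mol kg⁻¹ atm⁻¹
[CO2*] = KH · pCO2 = 4.074×10^-2 × 1950×10^-6 atm = 7.94×10^-5 mol/kg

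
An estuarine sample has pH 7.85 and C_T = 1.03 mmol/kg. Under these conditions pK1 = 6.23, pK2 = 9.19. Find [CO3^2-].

α₂ = 1 / (1 + [H⁺]/K2 + [H⁺]²/(K1K2)) = 1 / (1 + 10^+1.34 + 10^-0.28)
   = 1 / (1 + 21.878 + 0.52481) = 1/23.402 = 0.04273
[CO3²⁻] = α₂ × DIC = 0.04273 × 1.03 = 0.0440 mmol/kg

[CO3²⁻] = 0.0440 mmol/kg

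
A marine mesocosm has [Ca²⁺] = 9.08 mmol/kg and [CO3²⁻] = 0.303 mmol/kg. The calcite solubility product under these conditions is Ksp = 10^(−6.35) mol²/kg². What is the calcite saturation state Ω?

Ω = 6.16

Ksp = 10^(−6.35) = 4.467×10^-7
Ω = [Ca²⁺][CO3²⁻]/Ksp = (9.08×10^-3)(0.303×10^-3) / 4.467×10^-7 = 6.16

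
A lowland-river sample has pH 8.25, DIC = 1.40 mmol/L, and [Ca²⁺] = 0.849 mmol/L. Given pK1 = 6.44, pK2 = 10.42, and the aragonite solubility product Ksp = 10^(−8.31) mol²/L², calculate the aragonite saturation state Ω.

Ω = 1.61

α₂ = 1 / (1 + [H⁺]/K2 + [H⁺]²/(K1K2)) = 1 / (1 + 10^+2.17 + 10^+0.36)
   = 1 / (1 + 147.91 + 2.2909) = 1/151.20 = 0.006614
[CO3²⁻] = α₂ × DIC = 0.006614 × 1.40 = 0.009259 mmol/L = 9.259 μmol/L
Ksp = 10^(−8.31) = 4.898×10^-9
Ω = [Ca²⁺][CO3²⁻]/Ksp = (0.849×10^-3)(9.259×10^-6) / 4.898×10^-9 = 1.61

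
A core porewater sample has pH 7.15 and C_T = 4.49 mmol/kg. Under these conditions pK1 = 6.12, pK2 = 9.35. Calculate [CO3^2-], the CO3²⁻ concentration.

[CO3²⁻] = 0.0258 mmol/kg

α₂ = 1 / (1 + [H⁺]/K2 + [H⁺]²/(K1K2)) = 1 / (1 + 10^+2.20 + 10^+1.17)
   = 1 / (1 + 158.49 + 14.791) = 1/174.28 = 0.005738
[CO3²⁻] = α₂ × DIC = 0.005738 × 4.49 = 0.0258 mmol/kg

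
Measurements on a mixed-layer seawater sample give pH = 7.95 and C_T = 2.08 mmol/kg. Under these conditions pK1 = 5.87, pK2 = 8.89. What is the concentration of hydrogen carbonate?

[HCO3⁻] = 1.85 mmol/kg

α₁ = 1 / (1 + [H⁺]/K1 + K2/[H⁺]) = 1 / (1 + 10^-2.08 + 10^-0.94)
   = 1 / (1 + 0.0083176 + 0.11482) = 1/1.1231 = 0.8904
[HCO3⁻] = α₁ × DIC = 0.8904 × 2.08 = 1.85 mmol/kg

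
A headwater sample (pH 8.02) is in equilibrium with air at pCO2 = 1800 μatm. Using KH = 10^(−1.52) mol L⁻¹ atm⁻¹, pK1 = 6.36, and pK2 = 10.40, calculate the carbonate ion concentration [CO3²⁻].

[CO3²⁻] = 10.4 μmol/L

[CO2*] = KH · pCO2 = 10^(−1.52) × 1800×10^-6 = 5.436×10^-5 mol/L
α₀ = 1/(1 + K1/[H⁺] + K1K2/[H⁺]²) = 1/(1 + 10^+1.66 + 10^-0.72) = 0.02132
DIC = [CO2*]/α₀ = 5.436×10^-5 / 0.02132 = 2.549 mmol/L
[CO3²⁻] = α₂·DIC; α₂ = 0.004063, so [CO3²⁻] = 0.004063 × 2.549 = 0.0104 mmol/L = 10.4 μmol/L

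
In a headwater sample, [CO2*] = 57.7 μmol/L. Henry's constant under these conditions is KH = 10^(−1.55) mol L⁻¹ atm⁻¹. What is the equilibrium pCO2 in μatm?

KH = 10^(−1.55) = 2.818×10^-2 mol L⁻¹ atm⁻¹
pCO2 = [CO2*]/KH = 57.7×10^-6 / 2.818×10^-2 = 2.05×10^-3 atm = 2050 μatm

pCO2 = 2050 μatm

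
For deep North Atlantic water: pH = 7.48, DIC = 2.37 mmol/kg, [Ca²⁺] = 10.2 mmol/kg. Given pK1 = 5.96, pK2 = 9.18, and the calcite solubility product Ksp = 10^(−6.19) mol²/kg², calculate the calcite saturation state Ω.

α₂ = 1 / (1 + [H⁺]/K2 + [H⁺]²/(K1K2)) = 1 / (1 + 10^+1.70 + 10^+0.18)
   = 1 / (1 + 50.119 + 1.5136) = 1/52.632 = 0.01900
[CO3²⁻] = α₂ × DIC = 0.01900 × 2.37 = 0.04503 mmol/kg
Ksp = 10^(−6.19) = 6.457×10^-7
Ω = [Ca²⁺][CO3²⁻]/Ksp = (10.2×10^-3)(4.503×10^-5) / 6.457×10^-7 = 0.711

Ω = 0.711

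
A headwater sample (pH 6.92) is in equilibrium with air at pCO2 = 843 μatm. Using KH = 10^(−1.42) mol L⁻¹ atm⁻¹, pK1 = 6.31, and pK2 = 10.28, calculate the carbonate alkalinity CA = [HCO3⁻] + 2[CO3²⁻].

[CO2*] = KH · pCO2 = 10^(−1.42) × 843×10^-6 = 3.205×10^-5 mol/L
α₀ = 1/(1 + K1/[H⁺] + K1K2/[H⁺]²) = 1/(1 + 10^+0.61 + 10^-2.75) = 0.1970
DIC = [CO2*]/α₀ = 3.205×10^-5 / 0.1970 = 0.1627 mmol/L
CA = (α₁ + 2α₂)·DIC = (0.8026 + 2×0.0003504) × 0.1627 = 0.131 mmol/L

CA = 0.131 mmol/L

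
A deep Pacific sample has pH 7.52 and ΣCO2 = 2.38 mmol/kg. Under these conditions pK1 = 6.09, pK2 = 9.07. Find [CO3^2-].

[CO3²⁻] = 0.0630 mmol/kg

α₂ = 1 / (1 + [H⁺]/K2 + [H⁺]²/(K1K2)) = 1 / (1 + 10^+1.55 + 10^+0.12)
   = 1 / (1 + 35.481 + 1.3183) = 1/37.800 = 0.02646
[CO3²⁻] = α₂ × DIC = 0.02646 × 2.38 = 0.0630 mmol/kg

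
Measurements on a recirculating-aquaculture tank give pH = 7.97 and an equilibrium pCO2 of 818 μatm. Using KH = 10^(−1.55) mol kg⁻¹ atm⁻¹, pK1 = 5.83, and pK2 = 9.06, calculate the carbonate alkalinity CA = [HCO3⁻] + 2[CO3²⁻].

CA = 3.70 mmol/kg

[CO2*] = KH · pCO2 = 10^(−1.55) × 818×10^-6 = 2.305×10^-5 mol/kg
α₀ = 1/(1 + K1/[H⁺] + K1K2/[H⁺]²) = 1/(1 + 10^+2.14 + 10^+1.05) = 0.006655
DIC = [CO2*]/α₀ = 2.305×10^-5 / 0.006655 = 3.464 mmol/kg
CA = (α₁ + 2α₂)·DIC = (0.9187 + 2×0.07467) × 3.464 = 3.70 mmol/kg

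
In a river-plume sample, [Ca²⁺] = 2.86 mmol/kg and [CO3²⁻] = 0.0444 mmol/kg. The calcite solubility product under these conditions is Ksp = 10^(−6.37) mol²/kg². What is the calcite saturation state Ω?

Ksp = 10^(−6.37) = 4.266×10^-7
Ω = [Ca²⁺][CO3²⁻]/Ksp = (2.86×10^-3)(0.0444×10^-3) / 4.266×10^-7 = 0.298

Ω = 0.298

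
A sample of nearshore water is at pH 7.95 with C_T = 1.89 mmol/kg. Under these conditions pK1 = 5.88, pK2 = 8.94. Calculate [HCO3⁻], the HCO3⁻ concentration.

[HCO3⁻] = 1.70 mmol/kg

α₁ = 1 / (1 + [H⁺]/K1 + K2/[H⁺]) = 1 / (1 + 10^-2.07 + 10^-0.99)
   = 1 / (1 + 0.0085114 + 0.10233) = 1/1.1108 = 0.9002
[HCO3⁻] = α₁ × DIC = 0.9002 × 1.89 = 1.70 mmol/kg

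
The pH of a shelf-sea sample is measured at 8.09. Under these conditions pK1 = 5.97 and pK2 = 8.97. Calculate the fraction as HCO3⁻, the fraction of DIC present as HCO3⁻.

α₁ = 0.878

α₁ = 1 / (1 + [H⁺]/K1 + K2/[H⁺]) = 1 / (1 + 10^-2.12 + 10^-0.88)
   = 1 / (1 + 0.0075858 + 0.13183) = 1/1.1394 = 0.8776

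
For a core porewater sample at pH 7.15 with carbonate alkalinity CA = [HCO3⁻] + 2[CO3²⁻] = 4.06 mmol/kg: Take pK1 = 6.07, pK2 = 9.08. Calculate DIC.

CA = [HCO3⁻] + 2[CO3²⁻] = (α₁ + 2α₂)·DIC
At pH 7.15: [H⁺]/K1 = 10^-1.08 = 0.083176, K2/[H⁺] = 10^-1.93 = 0.011749
α₁ = 1/(1 + 0.083176 + 0.011749) = 1/1.0949 = 0.9133; α₂ = α₁·K2/[H⁺] = 0.01073
α₁ + 2α₂ = 0.9348
DIC = CA / (α₁ + 2α₂) = 4.06 / 0.9348 = 4.34 mmol/kg

DIC = 4.34 mmol/kg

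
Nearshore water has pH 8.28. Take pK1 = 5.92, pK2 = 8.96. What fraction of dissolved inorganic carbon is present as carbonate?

α₂ = 0.172

α₂ = 1 / (1 + [H⁺]/K2 + [H⁺]²/(K1K2)) = 1 / (1 + 10^+0.68 + 10^-1.68)
   = 1 / (1 + 4.7863 + 0.020893) = 1/5.8072 = 0.1722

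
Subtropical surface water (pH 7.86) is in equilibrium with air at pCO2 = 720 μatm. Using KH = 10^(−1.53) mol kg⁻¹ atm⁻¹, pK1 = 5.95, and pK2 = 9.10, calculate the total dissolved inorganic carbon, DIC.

DIC = 1.85 mmol/kg

[CO2*] = KH · pCO2 = 10^(−1.53) × 720×10^-6 = 2.125×10^-5 mol/kg
α₀ = 1/(1 + K1/[H⁺] + K1K2/[H⁺]²) = 1/(1 + 10^+1.91 + 10^+0.67) = 0.01150
DIC = [CO2*]/α₀ = 2.125×10^-5 / 0.01150 = 1.85 mmol/kg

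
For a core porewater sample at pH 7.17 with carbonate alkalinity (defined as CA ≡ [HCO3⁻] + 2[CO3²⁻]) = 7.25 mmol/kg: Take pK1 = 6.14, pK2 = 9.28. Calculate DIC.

CA = [HCO3⁻] + 2[CO3²⁻] = (α₁ + 2α₂)·DIC
At pH 7.17: [H⁺]/K1 = 10^-1.03 = 0.093325, K2/[H⁺] = 10^-2.11 = 0.0077625
α₁ = 1/(1 + 0.093325 + 0.0077625) = 1/1.1011 = 0.9082; α₂ = α₁·K2/[H⁺] = 0.007050
α₁ + 2α₂ = 0.9223
DIC = CA / (α₁ + 2α₂) = 7.25 / 0.9223 = 7.86 mmol/kg

DIC = 7.86 mmol/kg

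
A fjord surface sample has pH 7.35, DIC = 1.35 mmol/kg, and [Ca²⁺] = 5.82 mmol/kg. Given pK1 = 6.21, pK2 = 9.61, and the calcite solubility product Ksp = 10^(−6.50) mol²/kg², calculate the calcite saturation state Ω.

Ω = 0.127

α₂ = 1 / (1 + [H⁺]/K2 + [H⁺]²/(K1K2)) = 1 / (1 + 10^+2.26 + 10^+1.12)
   = 1 / (1 + 181.97 + 13.183) = 1/196.15 = 0.005098
[CO3²⁻] = α₂ × DIC = 0.005098 × 1.35 = 0.006882 mmol/kg = 6.882 μmol/kg
Ksp = 10^(−6.50) = 3.162×10^-7
Ω = [Ca²⁺][CO3²⁻]/Ksp = (5.82×10^-3)(6.882×10^-6) / 3.162×10^-7 = 0.127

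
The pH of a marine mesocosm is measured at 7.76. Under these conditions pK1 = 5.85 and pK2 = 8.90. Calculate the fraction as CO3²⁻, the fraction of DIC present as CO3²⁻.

α₂ = 0.0668

α₂ = 1 / (1 + [H⁺]/K2 + [H⁺]²/(K1K2)) = 1 / (1 + 10^+1.14 + 10^-0.77)
   = 1 / (1 + 13.804 + 0.16982) = 1/14.974 = 0.06678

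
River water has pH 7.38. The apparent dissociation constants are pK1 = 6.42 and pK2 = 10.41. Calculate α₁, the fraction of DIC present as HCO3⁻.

α₁ = 0.900

α₁ = 1 / (1 + [H⁺]/K1 + K2/[H⁺]) = 1 / (1 + 10^-0.96 + 10^-3.03)
   = 1 / (1 + 0.10965 + 0.00093325) = 1/1.1106 = 0.9004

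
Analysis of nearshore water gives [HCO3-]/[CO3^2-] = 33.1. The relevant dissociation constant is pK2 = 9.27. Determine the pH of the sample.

pH = 7.75

From K2 = [H⁺][CO3^2-]/[HCO3-]:  pH = pK2 − log₁₀([HCO3-]/[CO3^2-])
log₁₀(33.1) = +1.520
pH = 9.27 − (+1.520) = 7.75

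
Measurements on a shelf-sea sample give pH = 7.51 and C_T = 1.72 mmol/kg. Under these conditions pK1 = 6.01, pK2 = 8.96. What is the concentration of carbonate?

[CO3²⁻] = 0.0572 mmol/kg

α₂ = 1 / (1 + [H⁺]/K2 + [H⁺]²/(K1K2)) = 1 / (1 + 10^+1.45 + 10^-0.05)
   = 1 / (1 + 28.184 + 0.89125) = 1/30.075 = 0.03325
[CO3²⁻] = α₂ × DIC = 0.03325 × 1.72 = 0.0572 mmol/kg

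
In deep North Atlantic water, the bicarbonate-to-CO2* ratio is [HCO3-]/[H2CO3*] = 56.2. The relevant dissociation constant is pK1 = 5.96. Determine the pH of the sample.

pH = 7.71

From K1 = [H⁺][HCO3-]/[H2CO3*]:  pH = pK1 + log₁₀([HCO3-]/[H2CO3*])
log₁₀(56.2) = +1.750
pH = 5.96 + (+1.750) = 7.71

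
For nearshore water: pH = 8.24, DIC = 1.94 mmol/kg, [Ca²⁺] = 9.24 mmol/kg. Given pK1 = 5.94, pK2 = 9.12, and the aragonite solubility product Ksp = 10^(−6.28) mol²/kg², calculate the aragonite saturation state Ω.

α₂ = 1 / (1 + [H⁺]/K2 + [H⁺]²/(K1K2)) = 1 / (1 + 10^+0.88 + 10^-1.42)
   = 1 / (1 + 7.5858 + 0.038019) = 1/8.6238 = 0.1160
[CO3²⁻] = α₂ × DIC = 0.1160 × 1.94 = 0.2250 mmol/kg
Ksp = 10^(−6.28) = 5.248×10^-7
Ω = [Ca²⁺][CO3²⁻]/Ksp = (9.24×10^-3)(2.250×10^-4) / 5.248×10^-7 = 3.96

Ω = 3.96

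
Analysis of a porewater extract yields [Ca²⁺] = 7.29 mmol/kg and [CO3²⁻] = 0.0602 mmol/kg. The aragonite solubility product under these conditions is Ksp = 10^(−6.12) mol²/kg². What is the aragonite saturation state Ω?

Ksp = 10^(−6.12) = 7.586×10^-7
Ω = [Ca²⁺][CO3²⁻]/Ksp = (7.29×10^-3)(0.0602×10^-3) / 7.586×10^-7 = 0.579

Ω = 0.579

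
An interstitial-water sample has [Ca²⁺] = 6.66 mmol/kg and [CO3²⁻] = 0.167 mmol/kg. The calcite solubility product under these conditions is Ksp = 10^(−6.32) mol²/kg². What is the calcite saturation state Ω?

Ksp = 10^(−6.32) = 4.786×10^-7
Ω = [Ca²⁺][CO3²⁻]/Ksp = (6.66×10^-3)(0.167×10^-3) / 4.786×10^-7 = 2.32

Ω = 2.32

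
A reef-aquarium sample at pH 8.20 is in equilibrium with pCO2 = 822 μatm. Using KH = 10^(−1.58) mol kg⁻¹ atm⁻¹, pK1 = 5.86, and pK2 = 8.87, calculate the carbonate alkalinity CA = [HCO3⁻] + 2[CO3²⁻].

[CO2*] = KH · pCO2 = 10^(−1.58) × 822×10^-6 = 2.162×10^-5 mol/kg
α₀ = 1/(1 + K1/[H⁺] + K1K2/[H⁺]²) = 1/(1 + 10^+2.34 + 10^+1.67) = 0.003752
DIC = [CO2*]/α₀ = 2.162×10^-5 / 0.003752 = 5.763 mmol/kg
CA = (α₁ + 2α₂)·DIC = (0.8208 + 2×0.1755) × 5.763 = 6.75 mmol/kg

CA = 6.75 mmol/kg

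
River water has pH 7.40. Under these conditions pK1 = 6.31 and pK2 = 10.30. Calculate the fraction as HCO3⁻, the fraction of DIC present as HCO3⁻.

α₁ = 1 / (1 + [H⁺]/K1 + K2/[H⁺]) = 1 / (1 + 10^-1.09 + 10^-2.90)
   = 1 / (1 + 0.081283 + 0.0012589) = 1/1.0825 = 0.9238

α₁ = 0.924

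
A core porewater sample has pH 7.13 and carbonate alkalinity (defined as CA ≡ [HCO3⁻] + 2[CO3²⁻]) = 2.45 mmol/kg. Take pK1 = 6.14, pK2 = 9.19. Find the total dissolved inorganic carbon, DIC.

DIC = 2.68 mmol/kg

CA = [HCO3⁻] + 2[CO3²⁻] = (α₁ + 2α₂)·DIC
At pH 7.13: [H⁺]/K1 = 10^-0.99 = 0.10233, K2/[H⁺] = 10^-2.06 = 0.0087096
α₁ = 1/(1 + 0.10233 + 0.0087096) = 1/1.1110 = 0.9001; α₂ = α₁·K2/[H⁺] = 0.007839
α₁ + 2α₂ = 0.9157
DIC = CA / (α₁ + 2α₂) = 2.45 / 0.9157 = 2.68 mmol/kg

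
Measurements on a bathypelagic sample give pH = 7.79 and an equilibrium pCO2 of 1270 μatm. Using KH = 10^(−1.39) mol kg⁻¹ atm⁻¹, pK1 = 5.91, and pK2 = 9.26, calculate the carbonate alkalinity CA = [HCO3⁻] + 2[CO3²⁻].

[CO2*] = KH · pCO2 = 10^(−1.39) × 1270×10^-6 = 5.174×10^-5 mol/kg
α₀ = 1/(1 + K1/[H⁺] + K1K2/[H⁺]²) = 1/(1 + 10^+1.88 + 10^+0.41) = 0.01259
DIC = [CO2*]/α₀ = 5.174×10^-5 / 0.01259 = 4.109 mmol/kg
CA = (α₁ + 2α₂)·DIC = (0.9550 + 2×0.03236) × 4.109 = 4.19 mmol/kg

CA = 4.19 mmol/kg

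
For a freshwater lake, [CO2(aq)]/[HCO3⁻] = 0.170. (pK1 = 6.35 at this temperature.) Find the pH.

From K1 = [H⁺][HCO3⁻]/[CO2(aq)]:  pH = pK1 − log₁₀([CO2(aq)]/[HCO3⁻])
log₁₀(0.170) = -0.770
pH = 6.35 − (-0.770) = 7.12

pH = 7.12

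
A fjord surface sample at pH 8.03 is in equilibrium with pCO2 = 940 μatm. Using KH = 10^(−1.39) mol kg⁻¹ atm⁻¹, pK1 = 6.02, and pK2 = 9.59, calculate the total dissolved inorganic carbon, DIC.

[CO2*] = KH · pCO2 = 10^(−1.39) × 940×10^-6 = 3.829×10^-5 mol/kg
α₀ = 1/(1 + K1/[H⁺] + K1K2/[H⁺]²) = 1/(1 + 10^+2.01 + 10^+0.45) = 0.009421
DIC = [CO2*]/α₀ = 3.829×10^-5 / 0.009421 = 4.06 mmol/kg

DIC = 4.06 mmol/kg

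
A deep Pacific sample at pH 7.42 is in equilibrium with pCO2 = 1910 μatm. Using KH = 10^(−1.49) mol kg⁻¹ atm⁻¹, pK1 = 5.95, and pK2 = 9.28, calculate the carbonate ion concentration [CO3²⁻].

[CO2*] = KH · pCO2 = 10^(−1.49) × 1910×10^-6 = 6.181×10^-5 mol/kg
α₀ = 1/(1 + K1/[H⁺] + K1K2/[H⁺]²) = 1/(1 + 10^+1.47 + 10^-0.39) = 0.03234
DIC = [CO2*]/α₀ = 6.181×10^-5 / 0.03234 = 1.911 mmol/kg
[CO3²⁻] = α₂·DIC; α₂ = 0.01318, so [CO3²⁻] = 0.01318 × 1.911 = 0.0252 mmol/kg

[CO3²⁻] = 0.0252 mmol/kg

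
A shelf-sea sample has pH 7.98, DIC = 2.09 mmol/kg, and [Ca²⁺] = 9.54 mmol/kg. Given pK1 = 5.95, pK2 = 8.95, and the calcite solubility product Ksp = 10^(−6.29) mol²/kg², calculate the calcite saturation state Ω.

Ω = 3.73

α₂ = 1 / (1 + [H⁺]/K2 + [H⁺]²/(K1K2)) = 1 / (1 + 10^+0.97 + 10^-1.06)
   = 1 / (1 + 9.3325 + 0.087096) = 1/10.420 = 0.09597
[CO3²⁻] = α₂ × DIC = 0.09597 × 2.09 = 0.2006 mmol/kg
Ksp = 10^(−6.29) = 5.129×10^-7
Ω = [Ca²⁺][CO3²⁻]/Ksp = (9.54×10^-3)(2.006×10^-4) / 5.129×10^-7 = 3.73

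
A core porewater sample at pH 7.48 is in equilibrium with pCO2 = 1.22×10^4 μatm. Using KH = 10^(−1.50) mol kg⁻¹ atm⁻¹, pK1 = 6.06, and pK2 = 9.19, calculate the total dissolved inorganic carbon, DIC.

[CO2*] = KH · pCO2 = 10^(−1.50) × 1.22×10^4×10^-6 = 3.858×10^-4 mol/kg
α₀ = 1/(1 + K1/[H⁺] + K1K2/[H⁺]²) = 1/(1 + 10^+1.42 + 10^-0.29) = 0.03595
DIC = [CO2*]/α₀ = 3.858×10^-4 / 0.03595 = 10.7 mmol/kg

DIC = 10.7 mmol/kg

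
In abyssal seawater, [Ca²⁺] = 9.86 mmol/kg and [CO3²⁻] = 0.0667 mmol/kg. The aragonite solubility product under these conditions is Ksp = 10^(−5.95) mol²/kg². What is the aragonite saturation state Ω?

Ksp = 10^(−5.95) = 1.122×10^-6
Ω = [Ca²⁺][CO3²⁻]/Ksp = (9.86×10^-3)(0.0667×10^-3) / 1.122×10^-6 = 0.586

Ω = 0.586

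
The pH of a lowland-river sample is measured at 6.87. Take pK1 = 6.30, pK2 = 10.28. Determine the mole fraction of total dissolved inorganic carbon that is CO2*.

α₀ = 0.212

α₀ = 1 / (1 + K1/[H⁺] + K1K2/[H⁺]²) = 1 / (1 + 10^+0.57 + 10^-2.84)
   = 1 / (1 + 3.7154 + 0.0014454) = 1/4.7168 = 0.2120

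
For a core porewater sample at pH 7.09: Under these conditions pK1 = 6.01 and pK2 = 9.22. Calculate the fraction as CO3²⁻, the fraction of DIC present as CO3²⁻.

α₂ = 0.00680

α₂ = 1 / (1 + [H⁺]/K2 + [H⁺]²/(K1K2)) = 1 / (1 + 10^+2.13 + 10^+1.05)
   = 1 / (1 + 134.90 + 11.220) = 1/147.12 = 0.006797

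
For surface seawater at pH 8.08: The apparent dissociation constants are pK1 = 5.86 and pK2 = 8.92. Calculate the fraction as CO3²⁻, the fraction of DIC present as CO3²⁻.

α₂ = 0.126

α₂ = 1 / (1 + [H⁺]/K2 + [H⁺]²/(K1K2)) = 1 / (1 + 10^+0.84 + 10^-1.38)
   = 1 / (1 + 6.9183 + 0.041687) = 1/7.9600 = 0.1256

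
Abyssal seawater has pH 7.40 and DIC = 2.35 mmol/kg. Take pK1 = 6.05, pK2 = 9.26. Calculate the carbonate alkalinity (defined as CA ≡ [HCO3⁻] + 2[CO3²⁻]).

CA = [HCO3⁻] + 2[CO3²⁻] = (α₁ + 2α₂)·DIC
At pH 7.40: [H⁺]/K1 = 10^-1.35 = 0.044668, K2/[H⁺] = 10^-1.86 = 0.013804
α₁ = 1/(1 + 0.044668 + 0.013804) = 1/1.0585 = 0.9448; α₂ = α₁·K2/[H⁺] = 0.01304
α₁ + 2α₂ = 0.9708
CA = 0.9708 × 2.35 = 2.28 mmol/kg

CA = 2.28 mmol/kg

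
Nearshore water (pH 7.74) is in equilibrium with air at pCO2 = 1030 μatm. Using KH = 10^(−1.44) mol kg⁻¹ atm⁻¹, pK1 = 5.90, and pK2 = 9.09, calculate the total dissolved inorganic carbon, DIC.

[CO2*] = KH · pCO2 = 10^(−1.44) × 1030×10^-6 = 3.740×10^-5 mol/kg
α₀ = 1/(1 + K1/[H⁺] + K1K2/[H⁺]²) = 1/(1 + 10^+1.84 + 10^+0.49) = 0.01365
DIC = [CO2*]/α₀ = 3.740×10^-5 / 0.01365 = 2.74 mmol/kg

DIC = 2.74 mmol/kg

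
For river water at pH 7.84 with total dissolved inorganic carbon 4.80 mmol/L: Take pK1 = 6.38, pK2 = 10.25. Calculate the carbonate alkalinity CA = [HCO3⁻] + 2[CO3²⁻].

CA = [HCO3⁻] + 2[CO3²⁻] = (α₁ + 2α₂)·DIC
At pH 7.84: [H⁺]/K1 = 10^-1.46 = 0.034674, K2/[H⁺] = 10^-2.41 = 0.0038905
α₁ = 1/(1 + 0.034674 + 0.0038905) = 1/1.0386 = 0.9629; α₂ = α₁·K2/[H⁺] = 0.003746
α₁ + 2α₂ = 0.9704
CA = 0.9704 × 4.80 = 4.66 mmol/L

CA = 4.66 mmol/L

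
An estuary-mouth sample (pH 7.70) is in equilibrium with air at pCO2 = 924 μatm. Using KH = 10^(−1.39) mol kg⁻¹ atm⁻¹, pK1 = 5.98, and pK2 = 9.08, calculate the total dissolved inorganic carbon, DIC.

[CO2*] = KH · pCO2 = 10^(−1.39) × 924×10^-6 = 3.764×10^-5 mol/kg
α₀ = 1/(1 + K1/[H⁺] + K1K2/[H⁺]²) = 1/(1 + 10^+1.72 + 10^+0.34) = 0.01796
DIC = [CO2*]/α₀ = 3.764×10^-5 / 0.01796 = 2.10 mmol/kg

DIC = 2.10 mmol/kg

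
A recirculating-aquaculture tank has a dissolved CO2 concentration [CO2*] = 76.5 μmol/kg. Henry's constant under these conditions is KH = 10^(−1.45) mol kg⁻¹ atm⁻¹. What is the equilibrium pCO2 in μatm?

KH = 10^(−1.45) = 3.548×10^-2 mol kg⁻¹ atm⁻¹
pCO2 = [CO2*]/KH = 76.5×10^-6 / 3.548×10^-2 = 2.16×10^-3 atm = 2160 μatm

pCO2 = 2160 μatm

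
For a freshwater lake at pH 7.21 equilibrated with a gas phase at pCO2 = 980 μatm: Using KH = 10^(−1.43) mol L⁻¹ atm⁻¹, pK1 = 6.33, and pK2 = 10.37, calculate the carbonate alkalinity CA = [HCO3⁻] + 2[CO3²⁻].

CA = 0.277 mmol/L

[CO2*] = KH · pCO2 = 10^(−1.43) × 980×10^-6 = 3.641×10^-5 mol/L
α₀ = 1/(1 + K1/[H⁺] + K1K2/[H⁺]²) = 1/(1 + 10^+0.88 + 10^-2.28) = 0.1164
DIC = [CO2*]/α₀ = 3.641×10^-5 / 0.1164 = 0.3128 mmol/L
CA = (α₁ + 2α₂)·DIC = (0.8830 + 2×0.0006109) × 0.3128 = 0.277 mmol/L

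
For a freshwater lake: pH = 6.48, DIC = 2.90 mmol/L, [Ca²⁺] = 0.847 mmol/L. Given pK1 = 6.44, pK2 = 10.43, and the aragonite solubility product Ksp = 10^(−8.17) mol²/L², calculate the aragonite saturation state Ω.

α₂ = 1 / (1 + [H⁺]/K2 + [H⁺]²/(K1K2)) = 1 / (1 + 10^+3.95 + 10^+3.91)
   = 1 / (1 + 8912.5 + 8128.3) = 1/1.7042×10^4 = 5.868×10^-5
[CO3²⁻] = α₂ × DIC = 5.868×10^-5 × 2.90 = 0.0001702 mmol/L = 0.1702 μmol/L
Ksp = 10^(−8.17) = 6.761×10^-9
Ω = [Ca²⁺][CO3²⁻]/Ksp = (0.847×10^-3)(1.702×10^-7) / 6.761×10^-9 = 0.0213

Ω = 0.0213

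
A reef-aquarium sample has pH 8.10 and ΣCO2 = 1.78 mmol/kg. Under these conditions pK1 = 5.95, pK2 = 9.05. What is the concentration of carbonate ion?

α₂ = 1 / (1 + [H⁺]/K2 + [H⁺]²/(K1K2)) = 1 / (1 + 10^+0.95 + 10^-1.20)
   = 1 / (1 + 8.9125 + 0.063096) = 1/9.9756 = 0.1002
[CO3²⁻] = α₂ × DIC = 0.1002 × 1.78 = 0.178 mmol/kg

[CO3²⁻] = 0.178 mmol/kg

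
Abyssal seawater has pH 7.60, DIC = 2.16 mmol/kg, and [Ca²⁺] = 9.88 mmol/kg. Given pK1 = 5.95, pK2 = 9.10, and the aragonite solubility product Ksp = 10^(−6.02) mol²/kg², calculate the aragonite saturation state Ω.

α₂ = 1 / (1 + [H⁺]/K2 + [H⁺]²/(K1K2)) = 1 / (1 + 10^+1.50 + 10^-0.15)
   = 1 / (1 + 31.623 + 0.70795) = 1/33.331 = 0.03000
[CO3²⁻] = α₂ × DIC = 0.03000 × 2.16 = 0.06481 mmol/kg
Ksp = 10^(−6.02) = 9.550×10^-7
Ω = [Ca²⁺][CO3²⁻]/Ksp = (9.88×10^-3)(6.481×10^-5) / 9.550×10^-7 = 0.670

Ω = 0.670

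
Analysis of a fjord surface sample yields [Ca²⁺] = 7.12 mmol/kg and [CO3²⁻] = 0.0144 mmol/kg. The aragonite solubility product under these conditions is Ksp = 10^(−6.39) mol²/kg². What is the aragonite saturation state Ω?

Ω = 0.252

Ksp = 10^(−6.39) = 4.074×10^-7
Ω = [Ca²⁺][CO3²⁻]/Ksp = (7.12×10^-3)(0.0144×10^-3) / 4.074×10^-7 = 0.252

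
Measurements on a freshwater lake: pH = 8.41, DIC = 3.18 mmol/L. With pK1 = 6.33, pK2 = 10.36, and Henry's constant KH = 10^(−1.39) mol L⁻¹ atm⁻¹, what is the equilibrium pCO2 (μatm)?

α₀ = 1 / (1 + K1/[H⁺] + K1K2/[H⁺]²) = 1 / (1 + 10^+2.08 + 10^+0.13)
   = 1 / (1 + 120.23 + 1.3490) = 1/122.58 = 0.008158
[CO2*] = α₀ × DIC = 0.008158 × 3.18 = 0.02594 mmol/L
pCO2 = [CO2*]/KH = 2.594×10^-5 / 4.074×10^-2 = 637 μatm

pCO2 = 637 μatm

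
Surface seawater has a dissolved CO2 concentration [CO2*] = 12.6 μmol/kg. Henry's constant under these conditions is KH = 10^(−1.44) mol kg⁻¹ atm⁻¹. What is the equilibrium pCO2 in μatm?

pCO2 = 347 μatm

KH = 10^(−1.44) = 3.631×10^-2 mol kg⁻¹ atm⁻¹
pCO2 = [CO2*]/KH = 12.6×10^-6 / 3.631×10^-2 = 3.47×10^-4 atm = 347 μatm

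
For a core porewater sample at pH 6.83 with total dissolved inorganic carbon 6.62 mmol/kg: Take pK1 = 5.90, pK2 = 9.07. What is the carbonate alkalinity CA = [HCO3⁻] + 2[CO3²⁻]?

CA = [HCO3⁻] + 2[CO3²⁻] = (α₁ + 2α₂)·DIC
At pH 6.83: [H⁺]/K1 = 10^-0.93 = 0.11749, K2/[H⁺] = 10^-2.24 = 0.0057544
α₁ = 1/(1 + 0.11749 + 0.0057544) = 1/1.1232 = 0.8903; α₂ = α₁·K2/[H⁺] = 0.005123
α₁ + 2α₂ = 0.9005
CA = 0.9005 × 6.62 = 5.96 mmol/kg

CA = 5.96 mmol/kg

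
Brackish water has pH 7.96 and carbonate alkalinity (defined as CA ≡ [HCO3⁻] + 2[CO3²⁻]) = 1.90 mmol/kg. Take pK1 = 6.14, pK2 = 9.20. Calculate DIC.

DIC = 1.83 mmol/kg

CA = [HCO3⁻] + 2[CO3²⁻] = (α₁ + 2α₂)·DIC
At pH 7.96: [H⁺]/K1 = 10^-1.82 = 0.015136, K2/[H⁺] = 10^-1.24 = 0.057544
α₁ = 1/(1 + 0.015136 + 0.057544) = 1/1.0727 = 0.9322; α₂ = α₁·K2/[H⁺] = 0.05365
α₁ + 2α₂ = 1.0395
DIC = CA / (α₁ + 2α₂) = 1.90 / 1.0395 = 1.83 mmol/kg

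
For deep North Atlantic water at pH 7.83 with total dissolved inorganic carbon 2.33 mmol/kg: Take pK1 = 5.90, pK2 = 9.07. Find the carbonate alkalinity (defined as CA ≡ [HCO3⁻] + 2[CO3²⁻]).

CA = [HCO3⁻] + 2[CO3²⁻] = (α₁ + 2α₂)·DIC
At pH 7.83: [H⁺]/K1 = 10^-1.93 = 0.011749, K2/[H⁺] = 10^-1.24 = 0.057544
α₁ = 1/(1 + 0.011749 + 0.057544) = 1/1.0693 = 0.9352; α₂ = α₁·K2/[H⁺] = 0.05381
α₁ + 2α₂ = 1.0428
CA = 1.0428 × 2.33 = 2.43 mmol/kg

CA = 2.43 mmol/kg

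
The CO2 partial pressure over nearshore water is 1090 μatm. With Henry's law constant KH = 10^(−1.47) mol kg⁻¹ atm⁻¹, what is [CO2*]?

[CO2*] = 36.9 μmol/kg

KH = 10^(−1.47) = 3.388×10^-2 mol kg⁻¹ atm⁻¹
[CO2*] = KH · pCO2 = 3.388×10^-2 × 1090×10^-6 atm = 3.69×10^-5 mol/kg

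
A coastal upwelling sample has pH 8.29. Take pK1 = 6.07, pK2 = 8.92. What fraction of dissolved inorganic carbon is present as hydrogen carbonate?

α₁ = 1 / (1 + [H⁺]/K1 + K2/[H⁺]) = 1 / (1 + 10^-2.22 + 10^-0.63)
   = 1 / (1 + 0.0060256 + 0.23442) = 1/1.2404 = 0.8062

α₁ = 0.806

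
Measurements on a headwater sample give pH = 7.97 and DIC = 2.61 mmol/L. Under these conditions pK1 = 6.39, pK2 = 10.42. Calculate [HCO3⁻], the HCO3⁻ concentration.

α₁ = 1 / (1 + [H⁺]/K1 + K2/[H⁺]) = 1 / (1 + 10^-1.58 + 10^-2.45)
   = 1 / (1 + 0.026303 + 0.0035481) = 1/1.0299 = 0.9710
[HCO3⁻] = α₁ × DIC = 0.9710 × 2.61 = 2.53 mmol/L

[HCO3⁻] = 2.53 mmol/L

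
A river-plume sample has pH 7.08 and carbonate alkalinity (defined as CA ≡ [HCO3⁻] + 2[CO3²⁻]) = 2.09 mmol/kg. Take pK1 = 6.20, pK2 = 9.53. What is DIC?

DIC = 2.36 mmol/kg

CA = [HCO3⁻] + 2[CO3²⁻] = (α₁ + 2α₂)·DIC
At pH 7.08: [H⁺]/K1 = 10^-0.88 = 0.13183, K2/[H⁺] = 10^-2.45 = 0.0035481
α₁ = 1/(1 + 0.13183 + 0.0035481) = 1/1.1354 = 0.8808; α₂ = α₁·K2/[H⁺] = 0.003125
α₁ + 2α₂ = 0.8870
DIC = CA / (α₁ + 2α₂) = 2.09 / 0.8870 = 2.36 mmol/kg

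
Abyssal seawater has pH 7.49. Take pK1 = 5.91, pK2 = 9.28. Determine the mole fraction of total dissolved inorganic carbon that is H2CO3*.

α₀ = 0.0252

α₀ = 1 / (1 + K1/[H⁺] + K1K2/[H⁺]²) = 1 / (1 + 10^+1.58 + 10^-0.21)
   = 1 / (1 + 38.019 + 0.61660) = 1/39.636 = 0.02523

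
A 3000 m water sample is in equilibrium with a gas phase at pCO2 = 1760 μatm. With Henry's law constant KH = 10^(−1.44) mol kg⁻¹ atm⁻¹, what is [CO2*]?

KH = 10^(−1.44) = 3.631×10^-2 mol kg⁻¹ atm⁻¹
[CO2*] = KH · pCO2 = 3.631×10^-2 × 1760×10^-6 atm = 6.39×10^-5 mol/kg

[CO2*] = 63.9 μmol/kg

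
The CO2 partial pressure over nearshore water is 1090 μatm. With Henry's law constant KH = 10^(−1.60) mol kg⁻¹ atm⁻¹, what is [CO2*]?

[CO2*] = 27.4 μmol/kg

KH = 10^(−1.60) = 2.512×10^-2 mol kg⁻¹ atm⁻¹
[CO2*] = KH · pCO2 = 2.512×10^-2 × 1090×10^-6 atm = 2.74×10^-5 mol/kg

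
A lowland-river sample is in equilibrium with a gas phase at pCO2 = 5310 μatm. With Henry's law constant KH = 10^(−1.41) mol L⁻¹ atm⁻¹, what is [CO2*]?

KH = 10^(−1.41) = 3.890×10^-2 mol L⁻¹ atm⁻¹
[CO2*] = KH · pCO2 = 3.890×10^-2 × 5310×10^-6 atm = 2.07×10^-4 mol/L

[CO2*] = 207 μmol/L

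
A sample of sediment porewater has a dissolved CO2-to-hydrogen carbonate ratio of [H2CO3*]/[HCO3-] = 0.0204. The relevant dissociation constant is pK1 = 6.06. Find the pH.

From K1 = [H⁺][HCO3-]/[H2CO3*]:  pH = pK1 − log₁₀([H2CO3*]/[HCO3-])
log₁₀(0.0204) = -1.690
pH = 6.06 − (-1.690) = 7.75

pH = 7.75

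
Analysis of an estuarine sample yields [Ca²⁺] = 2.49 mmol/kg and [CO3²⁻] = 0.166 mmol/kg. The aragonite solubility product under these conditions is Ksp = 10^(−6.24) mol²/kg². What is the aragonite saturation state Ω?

Ksp = 10^(−6.24) = 5.754×10^-7
Ω = [Ca²⁺][CO3²⁻]/Ksp = (2.49×10^-3)(0.166×10^-3) / 5.754×10^-7 = 0.718

Ω = 0.718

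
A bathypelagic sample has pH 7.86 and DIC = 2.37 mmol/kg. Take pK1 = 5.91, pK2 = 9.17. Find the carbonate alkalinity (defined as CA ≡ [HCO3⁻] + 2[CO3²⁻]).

CA = [HCO3⁻] + 2[CO3²⁻] = (α₁ + 2α₂)·DIC
At pH 7.86: [H⁺]/K1 = 10^-1.95 = 0.011220, K2/[H⁺] = 10^-1.31 = 0.048978
α₁ = 1/(1 + 0.011220 + 0.048978) = 1/1.0602 = 0.9432; α₂ = α₁·K2/[H⁺] = 0.04620
α₁ + 2α₂ = 1.0356
CA = 1.0356 × 2.37 = 2.45 mmol/kg

CA = 2.45 mmol/kg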